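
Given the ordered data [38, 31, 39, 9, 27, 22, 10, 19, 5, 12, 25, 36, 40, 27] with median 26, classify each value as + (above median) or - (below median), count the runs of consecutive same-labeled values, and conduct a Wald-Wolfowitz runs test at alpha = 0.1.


Step 1: Compute median = 26; label A = above, B = below.
Labels in order: AAABABBBBBBAAA  (n_A = 7, n_B = 7)
Step 2: Count runs R = 5.
Step 3: Under H0 (random ordering), E[R] = 2*n_A*n_B/(n_A+n_B) + 1 = 2*7*7/14 + 1 = 8.0000.
        Var[R] = 2*n_A*n_B*(2*n_A*n_B - n_A - n_B) / ((n_A+n_B)^2 * (n_A+n_B-1)) = 8232/2548 = 3.2308.
        SD[R] = 1.7974.
Step 4: Continuity-corrected z = (R + 0.5 - E[R]) / SD[R] = (5 + 0.5 - 8.0000) / 1.7974 = -1.3909.
Step 5: Two-sided p-value via normal approximation = 2*(1 - Phi(|z|)) = 0.164264.
Step 6: alpha = 0.1. fail to reject H0.

R = 5, z = -1.3909, p = 0.164264, fail to reject H0.


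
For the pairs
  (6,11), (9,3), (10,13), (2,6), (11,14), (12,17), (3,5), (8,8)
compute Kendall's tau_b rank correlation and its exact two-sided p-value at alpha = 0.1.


Step 1: Enumerate the 28 unordered pairs (i,j) with i<j and classify each by sign(x_j-x_i) * sign(y_j-y_i).
  (1,2):dx=+3,dy=-8->D; (1,3):dx=+4,dy=+2->C; (1,4):dx=-4,dy=-5->C; (1,5):dx=+5,dy=+3->C
  (1,6):dx=+6,dy=+6->C; (1,7):dx=-3,dy=-6->C; (1,8):dx=+2,dy=-3->D; (2,3):dx=+1,dy=+10->C
  (2,4):dx=-7,dy=+3->D; (2,5):dx=+2,dy=+11->C; (2,6):dx=+3,dy=+14->C; (2,7):dx=-6,dy=+2->D
  (2,8):dx=-1,dy=+5->D; (3,4):dx=-8,dy=-7->C; (3,5):dx=+1,dy=+1->C; (3,6):dx=+2,dy=+4->C
  (3,7):dx=-7,dy=-8->C; (3,8):dx=-2,dy=-5->C; (4,5):dx=+9,dy=+8->C; (4,6):dx=+10,dy=+11->C
  (4,7):dx=+1,dy=-1->D; (4,8):dx=+6,dy=+2->C; (5,6):dx=+1,dy=+3->C; (5,7):dx=-8,dy=-9->C
  (5,8):dx=-3,dy=-6->C; (6,7):dx=-9,dy=-12->C; (6,8):dx=-4,dy=-9->C; (7,8):dx=+5,dy=+3->C
Step 2: C = 22, D = 6, total pairs = 28.
Step 3: tau = (C - D)/(n(n-1)/2) = (22 - 6)/28 = 0.571429.
Step 4: Exact two-sided p-value (enumerate n! = 40320 permutations of y under H0): p = 0.061012.
Step 5: alpha = 0.1. reject H0.

tau_b = 0.5714 (C=22, D=6), p = 0.061012, reject H0.


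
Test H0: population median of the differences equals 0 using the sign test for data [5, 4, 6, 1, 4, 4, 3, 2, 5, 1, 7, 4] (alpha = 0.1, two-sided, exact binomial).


Step 1: Discard zero differences. Original n = 12; n_eff = number of nonzero differences = 12.
Nonzero differences (with sign): +5, +4, +6, +1, +4, +4, +3, +2, +5, +1, +7, +4
Step 2: Count signs: positive = 12, negative = 0.
Step 3: Under H0: P(positive) = 0.5, so the number of positives S ~ Bin(12, 0.5).
Step 4: Two-sided exact p-value = sum of Bin(12,0.5) probabilities at or below the observed probability = 0.000488.
Step 5: alpha = 0.1. reject H0.

n_eff = 12, pos = 12, neg = 0, p = 0.000488, reject H0.


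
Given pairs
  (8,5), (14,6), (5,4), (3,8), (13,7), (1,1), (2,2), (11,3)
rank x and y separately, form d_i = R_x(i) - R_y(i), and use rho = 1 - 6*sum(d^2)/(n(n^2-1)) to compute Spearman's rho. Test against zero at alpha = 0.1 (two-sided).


Step 1: Rank x and y separately (midranks; no ties here).
rank(x): 8->5, 14->8, 5->4, 3->3, 13->7, 1->1, 2->2, 11->6
rank(y): 5->5, 6->6, 4->4, 8->8, 7->7, 1->1, 2->2, 3->3
Step 2: d_i = R_x(i) - R_y(i); compute d_i^2.
  (5-5)^2=0, (8-6)^2=4, (4-4)^2=0, (3-8)^2=25, (7-7)^2=0, (1-1)^2=0, (2-2)^2=0, (6-3)^2=9
sum(d^2) = 38.
Step 3: rho = 1 - 6*38 / (8*(8^2 - 1)) = 1 - 228/504 = 0.547619.
Step 4: Under H0, t = rho * sqrt((n-2)/(1-rho^2)) = 1.6031 ~ t(6).
Step 5: Two-sided p-value from the t-distribution with 6 df = 0.160026.
Step 6: alpha = 0.1. fail to reject H0.

rho = 0.5476, p = 0.160026, fail to reject H0 at alpha = 0.1.


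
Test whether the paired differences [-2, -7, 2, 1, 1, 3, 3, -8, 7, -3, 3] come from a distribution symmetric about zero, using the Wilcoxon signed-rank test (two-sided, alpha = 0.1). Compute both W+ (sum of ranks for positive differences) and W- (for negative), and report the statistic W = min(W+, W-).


Step 1: Drop any zero differences (none here) and take |d_i|.
|d| = [2, 7, 2, 1, 1, 3, 3, 8, 7, 3, 3]
Step 2: Midrank |d_i| (ties get averaged ranks).
ranks: |2|->3.5, |7|->9.5, |2|->3.5, |1|->1.5, |1|->1.5, |3|->6.5, |3|->6.5, |8|->11, |7|->9.5, |3|->6.5, |3|->6.5
Step 3: Attach original signs; sum ranks with positive sign and with negative sign.
W+ = 3.5 + 1.5 + 1.5 + 6.5 + 6.5 + 9.5 + 6.5 = 35.5
W- = 3.5 + 9.5 + 11 + 6.5 = 30.5
(Check: W+ + W- = 66 should equal n(n+1)/2 = 66.)
Step 4: Test statistic W = min(W+, W-) = 30.5.
Step 5: Ties in |d|, so use the tie-corrected normal approximation.
        E[W] = n(n+1)/4 = 11*12/4 = 33.
        Tie groups: |d|=1 (t=2), |d|=2 (t=2), |d|=3 (t=4), |d|=7 (t=2); sum(t^3 - t) = 78.
        Var[W] = n(n+1)(2n+1)/24 - sum(t^3-t)/48 = 3036/24 - 78/48 = 124.875.
        z = (W - E[W]) / sqrt(Var[W]) = (30.5 - 33) / 11.1747 = -0.2237.
        Two-sided p = 2*Phi(z) = 0.822976.
Step 6: alpha = 0.1. fail to reject H0.

W+ = 35.5, W- = 30.5, W = min = 30.5, p = 0.822976, fail to reject H0.


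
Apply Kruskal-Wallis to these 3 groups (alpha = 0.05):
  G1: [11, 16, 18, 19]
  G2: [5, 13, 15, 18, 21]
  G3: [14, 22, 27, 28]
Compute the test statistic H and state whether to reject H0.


Step 1: Combine all N = 13 observations and assign midranks.
sorted (value, group, rank): (5,G2,1), (11,G1,2), (13,G2,3), (14,G3,4), (15,G2,5), (16,G1,6), (18,G1,7.5), (18,G2,7.5), (19,G1,9), (21,G2,10), (22,G3,11), (27,G3,12), (28,G3,13)
Step 2: Sum ranks within each group.
R_1 = 24.5 (n_1 = 4)
R_2 = 26.5 (n_2 = 5)
R_3 = 40 (n_3 = 4)
Step 3: H = 12/(N(N+1)) * sum(R_i^2/n_i) - 3(N+1)
     = 12/(13*14) * (24.5^2/4 + 26.5^2/5 + 40^2/4) - 3*14
     = 0.065934 * 690.513 - 42
     = 3.528297.
Step 4: Ties present; correction factor C = 1 - 6/(13^3 - 13) = 0.997253. Corrected H = 3.528297 / 0.997253 = 3.538017.
Step 5: Under H0, H ~ chi^2(2); p-value = 0.170502.
Step 6: alpha = 0.05. fail to reject H0.

H = 3.5380, df = 2, p = 0.170502, fail to reject H0.


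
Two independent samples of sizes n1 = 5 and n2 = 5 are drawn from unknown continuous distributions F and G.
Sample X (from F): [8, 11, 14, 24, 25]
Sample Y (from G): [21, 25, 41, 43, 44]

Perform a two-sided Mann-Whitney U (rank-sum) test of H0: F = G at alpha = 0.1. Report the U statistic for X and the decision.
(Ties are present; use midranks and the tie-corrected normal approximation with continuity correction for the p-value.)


Step 1: Combine and sort all 10 observations; assign midranks.
sorted (value, group): (8,X), (11,X), (14,X), (21,Y), (24,X), (25,X), (25,Y), (41,Y), (43,Y), (44,Y)
ranks: 8->1, 11->2, 14->3, 21->4, 24->5, 25->6.5, 25->6.5, 41->8, 43->9, 44->10
Step 2: Rank sum for X: R1 = 1 + 2 + 3 + 5 + 6.5 = 17.5.
Step 3: U_X = R1 - n1(n1+1)/2 = 17.5 - 5*6/2 = 17.5 - 15 = 2.5.
       U_Y = n1*n2 - U_X = 25 - 2.5 = 22.5.
Step 4: Ties are present, so use the tie-corrected normal approximation (with continuity correction) for the p-value.
Step 5: p-value = 0.046533; compare to alpha = 0.1. reject H0.

U_X = 2.5, p = 0.046533, reject H0 at alpha = 0.1.


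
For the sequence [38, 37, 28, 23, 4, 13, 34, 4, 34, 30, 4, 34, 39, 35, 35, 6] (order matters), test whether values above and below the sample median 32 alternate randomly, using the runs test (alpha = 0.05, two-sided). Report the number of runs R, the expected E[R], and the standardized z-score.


Step 1: Compute median = 32; label A = above, B = below.
Labels in order: AABBBBABABBAAAAB  (n_A = 8, n_B = 8)
Step 2: Count runs R = 8.
Step 3: Under H0 (random ordering), E[R] = 2*n_A*n_B/(n_A+n_B) + 1 = 2*8*8/16 + 1 = 9.0000.
        Var[R] = 2*n_A*n_B*(2*n_A*n_B - n_A - n_B) / ((n_A+n_B)^2 * (n_A+n_B-1)) = 14336/3840 = 3.7333.
        SD[R] = 1.9322.
Step 4: Continuity-corrected z = (R + 0.5 - E[R]) / SD[R] = (8 + 0.5 - 9.0000) / 1.9322 = -0.2588.
Step 5: Two-sided p-value via normal approximation = 2*(1 - Phi(|z|)) = 0.795809.
Step 6: alpha = 0.05. fail to reject H0.

R = 8, z = -0.2588, p = 0.795809, fail to reject H0.


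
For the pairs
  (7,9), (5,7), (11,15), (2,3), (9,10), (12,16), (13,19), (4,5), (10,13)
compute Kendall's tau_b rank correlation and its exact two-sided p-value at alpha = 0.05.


Step 1: Enumerate the 36 unordered pairs (i,j) with i<j and classify each by sign(x_j-x_i) * sign(y_j-y_i).
  (1,2):dx=-2,dy=-2->C; (1,3):dx=+4,dy=+6->C; (1,4):dx=-5,dy=-6->C; (1,5):dx=+2,dy=+1->C
  (1,6):dx=+5,dy=+7->C; (1,7):dx=+6,dy=+10->C; (1,8):dx=-3,dy=-4->C; (1,9):dx=+3,dy=+4->C
  (2,3):dx=+6,dy=+8->C; (2,4):dx=-3,dy=-4->C; (2,5):dx=+4,dy=+3->C; (2,6):dx=+7,dy=+9->C
  (2,7):dx=+8,dy=+12->C; (2,8):dx=-1,dy=-2->C; (2,9):dx=+5,dy=+6->C; (3,4):dx=-9,dy=-12->C
  (3,5):dx=-2,dy=-5->C; (3,6):dx=+1,dy=+1->C; (3,7):dx=+2,dy=+4->C; (3,8):dx=-7,dy=-10->C
  (3,9):dx=-1,dy=-2->C; (4,5):dx=+7,dy=+7->C; (4,6):dx=+10,dy=+13->C; (4,7):dx=+11,dy=+16->C
  (4,8):dx=+2,dy=+2->C; (4,9):dx=+8,dy=+10->C; (5,6):dx=+3,dy=+6->C; (5,7):dx=+4,dy=+9->C
  (5,8):dx=-5,dy=-5->C; (5,9):dx=+1,dy=+3->C; (6,7):dx=+1,dy=+3->C; (6,8):dx=-8,dy=-11->C
  (6,9):dx=-2,dy=-3->C; (7,8):dx=-9,dy=-14->C; (7,9):dx=-3,dy=-6->C; (8,9):dx=+6,dy=+8->C
Step 2: C = 36, D = 0, total pairs = 36.
Step 3: tau = (C - D)/(n(n-1)/2) = (36 - 0)/36 = 1.000000.
Step 4: Exact two-sided p-value (enumerate n! = 362880 permutations of y under H0): p = 0.000006.
Step 5: alpha = 0.05. reject H0.

tau_b = 1.0000 (C=36, D=0), p = 0.000006, reject H0.


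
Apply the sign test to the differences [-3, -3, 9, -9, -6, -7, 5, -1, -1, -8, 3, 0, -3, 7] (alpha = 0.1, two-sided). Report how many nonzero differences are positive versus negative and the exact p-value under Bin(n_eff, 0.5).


Step 1: Discard zero differences. Original n = 14; n_eff = number of nonzero differences = 13.
Nonzero differences (with sign): -3, -3, +9, -9, -6, -7, +5, -1, -1, -8, +3, -3, +7
Step 2: Count signs: positive = 4, negative = 9.
Step 3: Under H0: P(positive) = 0.5, so the number of positives S ~ Bin(13, 0.5).
Step 4: Two-sided exact p-value = sum of Bin(13,0.5) probabilities at or below the observed probability = 0.266846.
Step 5: alpha = 0.1. fail to reject H0.

n_eff = 13, pos = 4, neg = 9, p = 0.266846, fail to reject H0.


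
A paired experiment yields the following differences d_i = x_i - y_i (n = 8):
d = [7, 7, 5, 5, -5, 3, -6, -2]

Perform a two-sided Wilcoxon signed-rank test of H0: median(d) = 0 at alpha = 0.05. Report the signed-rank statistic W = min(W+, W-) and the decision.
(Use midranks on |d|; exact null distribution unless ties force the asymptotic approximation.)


Step 1: Drop any zero differences (none here) and take |d_i|.
|d| = [7, 7, 5, 5, 5, 3, 6, 2]
Step 2: Midrank |d_i| (ties get averaged ranks).
ranks: |7|->7.5, |7|->7.5, |5|->4, |5|->4, |5|->4, |3|->2, |6|->6, |2|->1
Step 3: Attach original signs; sum ranks with positive sign and with negative sign.
W+ = 7.5 + 7.5 + 4 + 4 + 2 = 25
W- = 4 + 6 + 1 = 11
(Check: W+ + W- = 36 should equal n(n+1)/2 = 36.)
Step 4: Test statistic W = min(W+, W-) = 11.
Step 5: Ties in |d|, so use the tie-corrected normal approximation.
        E[W] = n(n+1)/4 = 8*9/4 = 18.
        Tie groups: |d|=5 (t=3), |d|=7 (t=2); sum(t^3 - t) = 30.
        Var[W] = n(n+1)(2n+1)/24 - sum(t^3-t)/48 = 1224/24 - 30/48 = 50.375.
        z = (W - E[W]) / sqrt(Var[W]) = (11 - 18) / 7.0975 = -0.9863.
        Two-sided p = 2*Phi(z) = 0.324007.
Step 6: alpha = 0.05. fail to reject H0.

W+ = 25, W- = 11, W = min = 11, p = 0.324007, fail to reject H0.


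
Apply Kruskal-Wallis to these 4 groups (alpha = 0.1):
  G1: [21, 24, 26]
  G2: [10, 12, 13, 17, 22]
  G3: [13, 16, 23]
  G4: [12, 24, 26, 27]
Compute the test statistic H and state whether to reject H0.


Step 1: Combine all N = 15 observations and assign midranks.
sorted (value, group, rank): (10,G2,1), (12,G2,2.5), (12,G4,2.5), (13,G2,4.5), (13,G3,4.5), (16,G3,6), (17,G2,7), (21,G1,8), (22,G2,9), (23,G3,10), (24,G1,11.5), (24,G4,11.5), (26,G1,13.5), (26,G4,13.5), (27,G4,15)
Step 2: Sum ranks within each group.
R_1 = 33 (n_1 = 3)
R_2 = 24 (n_2 = 5)
R_3 = 20.5 (n_3 = 3)
R_4 = 42.5 (n_4 = 4)
Step 3: H = 12/(N(N+1)) * sum(R_i^2/n_i) - 3(N+1)
     = 12/(15*16) * (33^2/3 + 24^2/5 + 20.5^2/3 + 42.5^2/4) - 3*16
     = 0.050000 * 1069.85 - 48
     = 5.492292.
Step 4: Ties present; correction factor C = 1 - 24/(15^3 - 15) = 0.992857. Corrected H = 5.492292 / 0.992857 = 5.531805.
Step 5: Under H0, H ~ chi^2(3); p-value = 0.136749.
Step 6: alpha = 0.1. fail to reject H0.

H = 5.5318, df = 3, p = 0.136749, fail to reject H0.


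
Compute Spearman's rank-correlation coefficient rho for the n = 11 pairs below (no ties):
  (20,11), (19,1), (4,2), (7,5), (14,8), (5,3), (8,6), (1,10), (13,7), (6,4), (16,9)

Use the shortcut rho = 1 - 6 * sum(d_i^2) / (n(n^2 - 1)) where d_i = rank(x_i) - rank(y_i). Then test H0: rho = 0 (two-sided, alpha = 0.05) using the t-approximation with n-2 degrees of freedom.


Step 1: Rank x and y separately (midranks; no ties here).
rank(x): 20->11, 19->10, 4->2, 7->5, 14->8, 5->3, 8->6, 1->1, 13->7, 6->4, 16->9
rank(y): 11->11, 1->1, 2->2, 5->5, 8->8, 3->3, 6->6, 10->10, 7->7, 4->4, 9->9
Step 2: d_i = R_x(i) - R_y(i); compute d_i^2.
  (11-11)^2=0, (10-1)^2=81, (2-2)^2=0, (5-5)^2=0, (8-8)^2=0, (3-3)^2=0, (6-6)^2=0, (1-10)^2=81, (7-7)^2=0, (4-4)^2=0, (9-9)^2=0
sum(d^2) = 162.
Step 3: rho = 1 - 6*162 / (11*(11^2 - 1)) = 1 - 972/1320 = 0.263636.
Step 4: Under H0, t = rho * sqrt((n-2)/(1-rho^2)) = 0.8199 ~ t(9).
Step 5: Two-sided p-value from the t-distribution with 9 df = 0.433441.
Step 6: alpha = 0.05. fail to reject H0.

rho = 0.2636, p = 0.433441, fail to reject H0 at alpha = 0.05.


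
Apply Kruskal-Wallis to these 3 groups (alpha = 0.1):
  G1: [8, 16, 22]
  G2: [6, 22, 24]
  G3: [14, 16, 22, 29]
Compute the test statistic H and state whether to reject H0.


Step 1: Combine all N = 10 observations and assign midranks.
sorted (value, group, rank): (6,G2,1), (8,G1,2), (14,G3,3), (16,G1,4.5), (16,G3,4.5), (22,G1,7), (22,G2,7), (22,G3,7), (24,G2,9), (29,G3,10)
Step 2: Sum ranks within each group.
R_1 = 13.5 (n_1 = 3)
R_2 = 17 (n_2 = 3)
R_3 = 24.5 (n_3 = 4)
Step 3: H = 12/(N(N+1)) * sum(R_i^2/n_i) - 3(N+1)
     = 12/(10*11) * (13.5^2/3 + 17^2/3 + 24.5^2/4) - 3*11
     = 0.109091 * 307.146 - 33
     = 0.506818.
Step 4: Ties present; correction factor C = 1 - 30/(10^3 - 10) = 0.969697. Corrected H = 0.506818 / 0.969697 = 0.522656.
Step 5: Under H0, H ~ chi^2(2); p-value = 0.770028.
Step 6: alpha = 0.1. fail to reject H0.

H = 0.5227, df = 2, p = 0.770028, fail to reject H0.


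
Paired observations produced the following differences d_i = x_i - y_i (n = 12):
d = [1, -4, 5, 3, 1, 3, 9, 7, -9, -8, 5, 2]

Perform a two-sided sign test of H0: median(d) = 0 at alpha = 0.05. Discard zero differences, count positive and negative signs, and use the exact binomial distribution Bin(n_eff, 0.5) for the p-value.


Step 1: Discard zero differences. Original n = 12; n_eff = number of nonzero differences = 12.
Nonzero differences (with sign): +1, -4, +5, +3, +1, +3, +9, +7, -9, -8, +5, +2
Step 2: Count signs: positive = 9, negative = 3.
Step 3: Under H0: P(positive) = 0.5, so the number of positives S ~ Bin(12, 0.5).
Step 4: Two-sided exact p-value = sum of Bin(12,0.5) probabilities at or below the observed probability = 0.145996.
Step 5: alpha = 0.05. fail to reject H0.

n_eff = 12, pos = 9, neg = 3, p = 0.145996, fail to reject H0.


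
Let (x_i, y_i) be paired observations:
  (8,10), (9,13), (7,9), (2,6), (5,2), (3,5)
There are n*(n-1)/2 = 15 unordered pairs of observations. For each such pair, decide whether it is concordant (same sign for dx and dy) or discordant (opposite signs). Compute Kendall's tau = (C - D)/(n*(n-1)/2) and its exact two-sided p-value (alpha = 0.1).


Step 1: Enumerate the 15 unordered pairs (i,j) with i<j and classify each by sign(x_j-x_i) * sign(y_j-y_i).
  (1,2):dx=+1,dy=+3->C; (1,3):dx=-1,dy=-1->C; (1,4):dx=-6,dy=-4->C; (1,5):dx=-3,dy=-8->C
  (1,6):dx=-5,dy=-5->C; (2,3):dx=-2,dy=-4->C; (2,4):dx=-7,dy=-7->C; (2,5):dx=-4,dy=-11->C
  (2,6):dx=-6,dy=-8->C; (3,4):dx=-5,dy=-3->C; (3,5):dx=-2,dy=-7->C; (3,6):dx=-4,dy=-4->C
  (4,5):dx=+3,dy=-4->D; (4,6):dx=+1,dy=-1->D; (5,6):dx=-2,dy=+3->D
Step 2: C = 12, D = 3, total pairs = 15.
Step 3: tau = (C - D)/(n(n-1)/2) = (12 - 3)/15 = 0.600000.
Step 4: Exact two-sided p-value (enumerate n! = 720 permutations of y under H0): p = 0.136111.
Step 5: alpha = 0.1. fail to reject H0.

tau_b = 0.6000 (C=12, D=3), p = 0.136111, fail to reject H0.


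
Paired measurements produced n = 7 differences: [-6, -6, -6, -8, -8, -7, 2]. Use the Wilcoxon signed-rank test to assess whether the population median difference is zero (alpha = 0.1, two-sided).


Step 1: Drop any zero differences (none here) and take |d_i|.
|d| = [6, 6, 6, 8, 8, 7, 2]
Step 2: Midrank |d_i| (ties get averaged ranks).
ranks: |6|->3, |6|->3, |6|->3, |8|->6.5, |8|->6.5, |7|->5, |2|->1
Step 3: Attach original signs; sum ranks with positive sign and with negative sign.
W+ = 1 = 1
W- = 3 + 3 + 3 + 6.5 + 6.5 + 5 = 27
(Check: W+ + W- = 28 should equal n(n+1)/2 = 28.)
Step 4: Test statistic W = min(W+, W-) = 1.
Step 5: Ties in |d|, so use the tie-corrected normal approximation.
        E[W] = n(n+1)/4 = 7*8/4 = 14.
        Tie groups: |d|=6 (t=3), |d|=8 (t=2); sum(t^3 - t) = 30.
        Var[W] = n(n+1)(2n+1)/24 - sum(t^3-t)/48 = 840/24 - 30/48 = 34.375.
        z = (W - E[W]) / sqrt(Var[W]) = (1 - 14) / 5.8630 = -2.2173.
        Two-sided p = 2*Phi(z) = 0.026603.
Step 6: alpha = 0.1. reject H0.

W+ = 1, W- = 27, W = min = 1, p = 0.026603, reject H0.


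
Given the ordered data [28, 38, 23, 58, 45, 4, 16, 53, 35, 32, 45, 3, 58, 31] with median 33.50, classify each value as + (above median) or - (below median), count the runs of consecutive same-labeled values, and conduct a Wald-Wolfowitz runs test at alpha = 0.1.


Step 1: Compute median = 33.50; label A = above, B = below.
Labels in order: BABAABBAABABAB  (n_A = 7, n_B = 7)
Step 2: Count runs R = 11.
Step 3: Under H0 (random ordering), E[R] = 2*n_A*n_B/(n_A+n_B) + 1 = 2*7*7/14 + 1 = 8.0000.
        Var[R] = 2*n_A*n_B*(2*n_A*n_B - n_A - n_B) / ((n_A+n_B)^2 * (n_A+n_B-1)) = 8232/2548 = 3.2308.
        SD[R] = 1.7974.
Step 4: Continuity-corrected z = (R - 0.5 - E[R]) / SD[R] = (11 - 0.5 - 8.0000) / 1.7974 = 1.3909.
Step 5: Two-sided p-value via normal approximation = 2*(1 - Phi(|z|)) = 0.164264.
Step 6: alpha = 0.1. fail to reject H0.

R = 11, z = 1.3909, p = 0.164264, fail to reject H0.


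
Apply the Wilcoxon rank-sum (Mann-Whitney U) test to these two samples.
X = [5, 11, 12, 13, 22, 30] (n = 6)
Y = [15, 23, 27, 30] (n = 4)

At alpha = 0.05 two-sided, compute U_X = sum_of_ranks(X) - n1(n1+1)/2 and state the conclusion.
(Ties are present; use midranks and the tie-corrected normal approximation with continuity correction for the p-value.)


Step 1: Combine and sort all 10 observations; assign midranks.
sorted (value, group): (5,X), (11,X), (12,X), (13,X), (15,Y), (22,X), (23,Y), (27,Y), (30,X), (30,Y)
ranks: 5->1, 11->2, 12->3, 13->4, 15->5, 22->6, 23->7, 27->8, 30->9.5, 30->9.5
Step 2: Rank sum for X: R1 = 1 + 2 + 3 + 4 + 6 + 9.5 = 25.5.
Step 3: U_X = R1 - n1(n1+1)/2 = 25.5 - 6*7/2 = 25.5 - 21 = 4.5.
       U_Y = n1*n2 - U_X = 24 - 4.5 = 19.5.
Step 4: Ties are present, so use the tie-corrected normal approximation (with continuity correction) for the p-value.
Step 5: p-value = 0.134407; compare to alpha = 0.05. fail to reject H0.

U_X = 4.5, p = 0.134407, fail to reject H0 at alpha = 0.05.


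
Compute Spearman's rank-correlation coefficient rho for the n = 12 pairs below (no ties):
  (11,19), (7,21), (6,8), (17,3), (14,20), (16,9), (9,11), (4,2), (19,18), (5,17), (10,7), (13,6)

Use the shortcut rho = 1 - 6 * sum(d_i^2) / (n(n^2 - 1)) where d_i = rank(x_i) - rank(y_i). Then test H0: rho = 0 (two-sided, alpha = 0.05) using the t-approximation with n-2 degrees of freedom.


Step 1: Rank x and y separately (midranks; no ties here).
rank(x): 11->7, 7->4, 6->3, 17->11, 14->9, 16->10, 9->5, 4->1, 19->12, 5->2, 10->6, 13->8
rank(y): 19->10, 21->12, 8->5, 3->2, 20->11, 9->6, 11->7, 2->1, 18->9, 17->8, 7->4, 6->3
Step 2: d_i = R_x(i) - R_y(i); compute d_i^2.
  (7-10)^2=9, (4-12)^2=64, (3-5)^2=4, (11-2)^2=81, (9-11)^2=4, (10-6)^2=16, (5-7)^2=4, (1-1)^2=0, (12-9)^2=9, (2-8)^2=36, (6-4)^2=4, (8-3)^2=25
sum(d^2) = 256.
Step 3: rho = 1 - 6*256 / (12*(12^2 - 1)) = 1 - 1536/1716 = 0.104895.
Step 4: Under H0, t = rho * sqrt((n-2)/(1-rho^2)) = 0.3335 ~ t(10).
Step 5: Two-sided p-value from the t-distribution with 10 df = 0.745609.
Step 6: alpha = 0.05. fail to reject H0.

rho = 0.1049, p = 0.745609, fail to reject H0 at alpha = 0.05.


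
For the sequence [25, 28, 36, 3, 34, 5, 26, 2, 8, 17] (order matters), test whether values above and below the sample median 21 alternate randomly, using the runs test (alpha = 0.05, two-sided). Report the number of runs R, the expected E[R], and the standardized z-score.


Step 1: Compute median = 21; label A = above, B = below.
Labels in order: AAABABABBB  (n_A = 5, n_B = 5)
Step 2: Count runs R = 6.
Step 3: Under H0 (random ordering), E[R] = 2*n_A*n_B/(n_A+n_B) + 1 = 2*5*5/10 + 1 = 6.0000.
        Var[R] = 2*n_A*n_B*(2*n_A*n_B - n_A - n_B) / ((n_A+n_B)^2 * (n_A+n_B-1)) = 2000/900 = 2.2222.
        SD[R] = 1.4907.
Step 4: R = E[R], so z = 0 with no continuity correction.
Step 5: Two-sided p-value via normal approximation = 2*(1 - Phi(|z|)) = 1.000000.
Step 6: alpha = 0.05. fail to reject H0.

R = 6, z = 0.0000, p = 1.000000, fail to reject H0.


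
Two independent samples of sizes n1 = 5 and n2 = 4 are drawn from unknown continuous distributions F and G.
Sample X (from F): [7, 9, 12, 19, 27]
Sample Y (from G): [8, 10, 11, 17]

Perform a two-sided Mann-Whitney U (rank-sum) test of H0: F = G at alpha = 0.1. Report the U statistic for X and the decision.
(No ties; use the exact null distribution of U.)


Step 1: Combine and sort all 9 observations; assign midranks.
sorted (value, group): (7,X), (8,Y), (9,X), (10,Y), (11,Y), (12,X), (17,Y), (19,X), (27,X)
ranks: 7->1, 8->2, 9->3, 10->4, 11->5, 12->6, 17->7, 19->8, 27->9
Step 2: Rank sum for X: R1 = 1 + 3 + 6 + 8 + 9 = 27.
Step 3: U_X = R1 - n1(n1+1)/2 = 27 - 5*6/2 = 27 - 15 = 12.
       U_Y = n1*n2 - U_X = 20 - 12 = 8.
Step 4: No ties, so the exact null distribution of U (based on enumerating the C(9,5) = 126 equally likely rank assignments) gives the two-sided p-value.
Step 5: p-value = 0.730159; compare to alpha = 0.1. fail to reject H0.

U_X = 12, p = 0.730159, fail to reject H0 at alpha = 0.1.


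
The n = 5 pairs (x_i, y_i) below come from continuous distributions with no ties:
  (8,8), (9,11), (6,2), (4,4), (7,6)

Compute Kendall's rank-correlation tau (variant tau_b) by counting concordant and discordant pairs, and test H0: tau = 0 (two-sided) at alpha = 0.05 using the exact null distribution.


Step 1: Enumerate the 10 unordered pairs (i,j) with i<j and classify each by sign(x_j-x_i) * sign(y_j-y_i).
  (1,2):dx=+1,dy=+3->C; (1,3):dx=-2,dy=-6->C; (1,4):dx=-4,dy=-4->C; (1,5):dx=-1,dy=-2->C
  (2,3):dx=-3,dy=-9->C; (2,4):dx=-5,dy=-7->C; (2,5):dx=-2,dy=-5->C; (3,4):dx=-2,dy=+2->D
  (3,5):dx=+1,dy=+4->C; (4,5):dx=+3,dy=+2->C
Step 2: C = 9, D = 1, total pairs = 10.
Step 3: tau = (C - D)/(n(n-1)/2) = (9 - 1)/10 = 0.800000.
Step 4: Exact two-sided p-value (enumerate n! = 120 permutations of y under H0): p = 0.083333.
Step 5: alpha = 0.05. fail to reject H0.

tau_b = 0.8000 (C=9, D=1), p = 0.083333, fail to reject H0.


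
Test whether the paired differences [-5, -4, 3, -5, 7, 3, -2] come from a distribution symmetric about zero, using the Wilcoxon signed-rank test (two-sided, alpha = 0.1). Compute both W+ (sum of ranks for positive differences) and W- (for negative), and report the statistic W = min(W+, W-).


Step 1: Drop any zero differences (none here) and take |d_i|.
|d| = [5, 4, 3, 5, 7, 3, 2]
Step 2: Midrank |d_i| (ties get averaged ranks).
ranks: |5|->5.5, |4|->4, |3|->2.5, |5|->5.5, |7|->7, |3|->2.5, |2|->1
Step 3: Attach original signs; sum ranks with positive sign and with negative sign.
W+ = 2.5 + 7 + 2.5 = 12
W- = 5.5 + 4 + 5.5 + 1 = 16
(Check: W+ + W- = 28 should equal n(n+1)/2 = 28.)
Step 4: Test statistic W = min(W+, W-) = 12.
Step 5: Ties in |d|, so use the tie-corrected normal approximation.
        E[W] = n(n+1)/4 = 7*8/4 = 14.
        Tie groups: |d|=3 (t=2), |d|=5 (t=2); sum(t^3 - t) = 12.
        Var[W] = n(n+1)(2n+1)/24 - sum(t^3-t)/48 = 840/24 - 12/48 = 34.75.
        z = (W - E[W]) / sqrt(Var[W]) = (12 - 14) / 5.8949 = -0.3393.
        Two-sided p = 2*Phi(z) = 0.734402.
Step 6: alpha = 0.1. fail to reject H0.

W+ = 12, W- = 16, W = min = 12, p = 0.734402, fail to reject H0.


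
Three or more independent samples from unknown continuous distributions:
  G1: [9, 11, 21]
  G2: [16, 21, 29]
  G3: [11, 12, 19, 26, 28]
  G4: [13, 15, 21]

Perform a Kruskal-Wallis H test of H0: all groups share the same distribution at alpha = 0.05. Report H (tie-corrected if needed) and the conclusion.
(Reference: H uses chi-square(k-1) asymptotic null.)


Step 1: Combine all N = 14 observations and assign midranks.
sorted (value, group, rank): (9,G1,1), (11,G1,2.5), (11,G3,2.5), (12,G3,4), (13,G4,5), (15,G4,6), (16,G2,7), (19,G3,8), (21,G1,10), (21,G2,10), (21,G4,10), (26,G3,12), (28,G3,13), (29,G2,14)
Step 2: Sum ranks within each group.
R_1 = 13.5 (n_1 = 3)
R_2 = 31 (n_2 = 3)
R_3 = 39.5 (n_3 = 5)
R_4 = 21 (n_4 = 3)
Step 3: H = 12/(N(N+1)) * sum(R_i^2/n_i) - 3(N+1)
     = 12/(14*15) * (13.5^2/3 + 31^2/3 + 39.5^2/5 + 21^2/3) - 3*15
     = 0.057143 * 840.133 - 45
     = 3.007619.
Step 4: Ties present; correction factor C = 1 - 30/(14^3 - 14) = 0.989011. Corrected H = 3.007619 / 0.989011 = 3.041037.
Step 5: Under H0, H ~ chi^2(3); p-value = 0.385341.
Step 6: alpha = 0.05. fail to reject H0.

H = 3.0410, df = 3, p = 0.385341, fail to reject H0.


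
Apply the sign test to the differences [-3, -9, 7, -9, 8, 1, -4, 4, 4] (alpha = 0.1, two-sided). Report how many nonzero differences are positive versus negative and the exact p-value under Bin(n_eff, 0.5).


Step 1: Discard zero differences. Original n = 9; n_eff = number of nonzero differences = 9.
Nonzero differences (with sign): -3, -9, +7, -9, +8, +1, -4, +4, +4
Step 2: Count signs: positive = 5, negative = 4.
Step 3: Under H0: P(positive) = 0.5, so the number of positives S ~ Bin(9, 0.5).
Step 4: Two-sided exact p-value = sum of Bin(9,0.5) probabilities at or below the observed probability = 1.000000.
Step 5: alpha = 0.1. fail to reject H0.

n_eff = 9, pos = 5, neg = 4, p = 1.000000, fail to reject H0.


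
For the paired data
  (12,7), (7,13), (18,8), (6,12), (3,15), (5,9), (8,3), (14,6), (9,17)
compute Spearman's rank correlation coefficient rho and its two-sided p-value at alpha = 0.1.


Step 1: Rank x and y separately (midranks; no ties here).
rank(x): 12->7, 7->4, 18->9, 6->3, 3->1, 5->2, 8->5, 14->8, 9->6
rank(y): 7->3, 13->7, 8->4, 12->6, 15->8, 9->5, 3->1, 6->2, 17->9
Step 2: d_i = R_x(i) - R_y(i); compute d_i^2.
  (7-3)^2=16, (4-7)^2=9, (9-4)^2=25, (3-6)^2=9, (1-8)^2=49, (2-5)^2=9, (5-1)^2=16, (8-2)^2=36, (6-9)^2=9
sum(d^2) = 178.
Step 3: rho = 1 - 6*178 / (9*(9^2 - 1)) = 1 - 1068/720 = -0.483333.
Step 4: Under H0, t = rho * sqrt((n-2)/(1-rho^2)) = -1.4607 ~ t(7).
Step 5: Two-sided p-value from the t-distribution with 7 df = 0.187470.
Step 6: alpha = 0.1. fail to reject H0.

rho = -0.4833, p = 0.187470, fail to reject H0 at alpha = 0.1.


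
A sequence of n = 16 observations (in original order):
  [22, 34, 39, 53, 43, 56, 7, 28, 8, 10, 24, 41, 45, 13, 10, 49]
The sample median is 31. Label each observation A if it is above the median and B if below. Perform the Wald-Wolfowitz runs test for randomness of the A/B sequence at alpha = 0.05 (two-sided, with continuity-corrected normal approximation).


Step 1: Compute median = 31; label A = above, B = below.
Labels in order: BAAAAABBBBBAABBA  (n_A = 8, n_B = 8)
Step 2: Count runs R = 6.
Step 3: Under H0 (random ordering), E[R] = 2*n_A*n_B/(n_A+n_B) + 1 = 2*8*8/16 + 1 = 9.0000.
        Var[R] = 2*n_A*n_B*(2*n_A*n_B - n_A - n_B) / ((n_A+n_B)^2 * (n_A+n_B-1)) = 14336/3840 = 3.7333.
        SD[R] = 1.9322.
Step 4: Continuity-corrected z = (R + 0.5 - E[R]) / SD[R] = (6 + 0.5 - 9.0000) / 1.9322 = -1.2939.
Step 5: Two-sided p-value via normal approximation = 2*(1 - Phi(|z|)) = 0.195709.
Step 6: alpha = 0.05. fail to reject H0.

R = 6, z = -1.2939, p = 0.195709, fail to reject H0.


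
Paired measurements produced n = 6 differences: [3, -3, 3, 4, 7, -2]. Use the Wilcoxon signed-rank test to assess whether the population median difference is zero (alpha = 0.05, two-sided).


Step 1: Drop any zero differences (none here) and take |d_i|.
|d| = [3, 3, 3, 4, 7, 2]
Step 2: Midrank |d_i| (ties get averaged ranks).
ranks: |3|->3, |3|->3, |3|->3, |4|->5, |7|->6, |2|->1
Step 3: Attach original signs; sum ranks with positive sign and with negative sign.
W+ = 3 + 3 + 5 + 6 = 17
W- = 3 + 1 = 4
(Check: W+ + W- = 21 should equal n(n+1)/2 = 21.)
Step 4: Test statistic W = min(W+, W-) = 4.
Step 5: Ties in |d|, so use the tie-corrected normal approximation.
        E[W] = n(n+1)/4 = 6*7/4 = 10.5.
        Tie groups: |d|=3 (t=3); sum(t^3 - t) = 24.
        Var[W] = n(n+1)(2n+1)/24 - sum(t^3-t)/48 = 546/24 - 24/48 = 22.25.
        z = (W - E[W]) / sqrt(Var[W]) = (4 - 10.5) / 4.7170 = -1.3780.
        Two-sided p = 2*Phi(z) = 0.168204.
Step 6: alpha = 0.05. fail to reject H0.

W+ = 17, W- = 4, W = min = 4, p = 0.168204, fail to reject H0.


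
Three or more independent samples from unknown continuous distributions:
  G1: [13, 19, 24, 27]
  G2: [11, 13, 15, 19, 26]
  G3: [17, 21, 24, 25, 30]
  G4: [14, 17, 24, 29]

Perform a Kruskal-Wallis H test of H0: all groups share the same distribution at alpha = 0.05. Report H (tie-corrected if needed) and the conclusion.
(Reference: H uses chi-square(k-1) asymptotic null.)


Step 1: Combine all N = 18 observations and assign midranks.
sorted (value, group, rank): (11,G2,1), (13,G1,2.5), (13,G2,2.5), (14,G4,4), (15,G2,5), (17,G3,6.5), (17,G4,6.5), (19,G1,8.5), (19,G2,8.5), (21,G3,10), (24,G1,12), (24,G3,12), (24,G4,12), (25,G3,14), (26,G2,15), (27,G1,16), (29,G4,17), (30,G3,18)
Step 2: Sum ranks within each group.
R_1 = 39 (n_1 = 4)
R_2 = 32 (n_2 = 5)
R_3 = 60.5 (n_3 = 5)
R_4 = 39.5 (n_4 = 4)
Step 3: H = 12/(N(N+1)) * sum(R_i^2/n_i) - 3(N+1)
     = 12/(18*19) * (39^2/4 + 32^2/5 + 60.5^2/5 + 39.5^2/4) - 3*19
     = 0.035088 * 1707.16 - 57
     = 2.900439.
Step 4: Ties present; correction factor C = 1 - 42/(18^3 - 18) = 0.992776. Corrected H = 2.900439 / 0.992776 = 2.921544.
Step 5: Under H0, H ~ chi^2(3); p-value = 0.403880.
Step 6: alpha = 0.05. fail to reject H0.

H = 2.9215, df = 3, p = 0.403880, fail to reject H0.


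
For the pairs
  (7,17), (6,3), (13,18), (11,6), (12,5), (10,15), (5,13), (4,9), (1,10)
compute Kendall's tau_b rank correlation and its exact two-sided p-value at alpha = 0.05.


Step 1: Enumerate the 36 unordered pairs (i,j) with i<j and classify each by sign(x_j-x_i) * sign(y_j-y_i).
  (1,2):dx=-1,dy=-14->C; (1,3):dx=+6,dy=+1->C; (1,4):dx=+4,dy=-11->D; (1,5):dx=+5,dy=-12->D
  (1,6):dx=+3,dy=-2->D; (1,7):dx=-2,dy=-4->C; (1,8):dx=-3,dy=-8->C; (1,9):dx=-6,dy=-7->C
  (2,3):dx=+7,dy=+15->C; (2,4):dx=+5,dy=+3->C; (2,5):dx=+6,dy=+2->C; (2,6):dx=+4,dy=+12->C
  (2,7):dx=-1,dy=+10->D; (2,8):dx=-2,dy=+6->D; (2,9):dx=-5,dy=+7->D; (3,4):dx=-2,dy=-12->C
  (3,5):dx=-1,dy=-13->C; (3,6):dx=-3,dy=-3->C; (3,7):dx=-8,dy=-5->C; (3,8):dx=-9,dy=-9->C
  (3,9):dx=-12,dy=-8->C; (4,5):dx=+1,dy=-1->D; (4,6):dx=-1,dy=+9->D; (4,7):dx=-6,dy=+7->D
  (4,8):dx=-7,dy=+3->D; (4,9):dx=-10,dy=+4->D; (5,6):dx=-2,dy=+10->D; (5,7):dx=-7,dy=+8->D
  (5,8):dx=-8,dy=+4->D; (5,9):dx=-11,dy=+5->D; (6,7):dx=-5,dy=-2->C; (6,8):dx=-6,dy=-6->C
  (6,9):dx=-9,dy=-5->C; (7,8):dx=-1,dy=-4->C; (7,9):dx=-4,dy=-3->C; (8,9):dx=-3,dy=+1->D
Step 2: C = 20, D = 16, total pairs = 36.
Step 3: tau = (C - D)/(n(n-1)/2) = (20 - 16)/36 = 0.111111.
Step 4: Exact two-sided p-value (enumerate n! = 362880 permutations of y under H0): p = 0.761414.
Step 5: alpha = 0.05. fail to reject H0.

tau_b = 0.1111 (C=20, D=16), p = 0.761414, fail to reject H0.


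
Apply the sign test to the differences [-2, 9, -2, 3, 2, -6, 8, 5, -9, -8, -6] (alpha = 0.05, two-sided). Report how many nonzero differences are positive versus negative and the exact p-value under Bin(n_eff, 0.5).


Step 1: Discard zero differences. Original n = 11; n_eff = number of nonzero differences = 11.
Nonzero differences (with sign): -2, +9, -2, +3, +2, -6, +8, +5, -9, -8, -6
Step 2: Count signs: positive = 5, negative = 6.
Step 3: Under H0: P(positive) = 0.5, so the number of positives S ~ Bin(11, 0.5).
Step 4: Two-sided exact p-value = sum of Bin(11,0.5) probabilities at or below the observed probability = 1.000000.
Step 5: alpha = 0.05. fail to reject H0.

n_eff = 11, pos = 5, neg = 6, p = 1.000000, fail to reject H0.


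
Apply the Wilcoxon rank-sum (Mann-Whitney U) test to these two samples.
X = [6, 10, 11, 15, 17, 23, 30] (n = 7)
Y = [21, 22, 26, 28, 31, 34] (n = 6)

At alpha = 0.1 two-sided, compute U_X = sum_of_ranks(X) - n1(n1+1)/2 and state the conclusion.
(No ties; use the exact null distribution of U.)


Step 1: Combine and sort all 13 observations; assign midranks.
sorted (value, group): (6,X), (10,X), (11,X), (15,X), (17,X), (21,Y), (22,Y), (23,X), (26,Y), (28,Y), (30,X), (31,Y), (34,Y)
ranks: 6->1, 10->2, 11->3, 15->4, 17->5, 21->6, 22->7, 23->8, 26->9, 28->10, 30->11, 31->12, 34->13
Step 2: Rank sum for X: R1 = 1 + 2 + 3 + 4 + 5 + 8 + 11 = 34.
Step 3: U_X = R1 - n1(n1+1)/2 = 34 - 7*8/2 = 34 - 28 = 6.
       U_Y = n1*n2 - U_X = 42 - 6 = 36.
Step 4: No ties, so the exact null distribution of U (based on enumerating the C(13,7) = 1716 equally likely rank assignments) gives the two-sided p-value.
Step 5: p-value = 0.034965; compare to alpha = 0.1. reject H0.

U_X = 6, p = 0.034965, reject H0 at alpha = 0.1.


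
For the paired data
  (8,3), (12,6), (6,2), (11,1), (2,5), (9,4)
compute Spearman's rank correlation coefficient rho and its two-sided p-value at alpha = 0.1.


Step 1: Rank x and y separately (midranks; no ties here).
rank(x): 8->3, 12->6, 6->2, 11->5, 2->1, 9->4
rank(y): 3->3, 6->6, 2->2, 1->1, 5->5, 4->4
Step 2: d_i = R_x(i) - R_y(i); compute d_i^2.
  (3-3)^2=0, (6-6)^2=0, (2-2)^2=0, (5-1)^2=16, (1-5)^2=16, (4-4)^2=0
sum(d^2) = 32.
Step 3: rho = 1 - 6*32 / (6*(6^2 - 1)) = 1 - 192/210 = 0.085714.
Step 4: Under H0, t = rho * sqrt((n-2)/(1-rho^2)) = 0.1721 ~ t(4).
Step 5: Two-sided p-value from the t-distribution with 4 df = 0.871743.
Step 6: alpha = 0.1. fail to reject H0.

rho = 0.0857, p = 0.871743, fail to reject H0 at alpha = 0.1.


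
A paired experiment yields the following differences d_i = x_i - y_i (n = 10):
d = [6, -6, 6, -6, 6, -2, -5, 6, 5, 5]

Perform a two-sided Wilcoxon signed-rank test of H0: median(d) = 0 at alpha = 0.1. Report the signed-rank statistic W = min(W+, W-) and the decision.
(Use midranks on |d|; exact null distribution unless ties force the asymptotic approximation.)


Step 1: Drop any zero differences (none here) and take |d_i|.
|d| = [6, 6, 6, 6, 6, 2, 5, 6, 5, 5]
Step 2: Midrank |d_i| (ties get averaged ranks).
ranks: |6|->7.5, |6|->7.5, |6|->7.5, |6|->7.5, |6|->7.5, |2|->1, |5|->3, |6|->7.5, |5|->3, |5|->3
Step 3: Attach original signs; sum ranks with positive sign and with negative sign.
W+ = 7.5 + 7.5 + 7.5 + 7.5 + 3 + 3 = 36
W- = 7.5 + 7.5 + 1 + 3 = 19
(Check: W+ + W- = 55 should equal n(n+1)/2 = 55.)
Step 4: Test statistic W = min(W+, W-) = 19.
Step 5: Ties in |d|, so use the tie-corrected normal approximation.
        E[W] = n(n+1)/4 = 10*11/4 = 27.5.
        Tie groups: |d|=5 (t=3), |d|=6 (t=6); sum(t^3 - t) = 234.
        Var[W] = n(n+1)(2n+1)/24 - sum(t^3-t)/48 = 2310/24 - 234/48 = 91.375.
        z = (W - E[W]) / sqrt(Var[W]) = (19 - 27.5) / 9.5590 = -0.8892.
        Two-sided p = 2*Phi(z) = 0.373889.
Step 6: alpha = 0.1. fail to reject H0.

W+ = 36, W- = 19, W = min = 19, p = 0.373889, fail to reject H0.


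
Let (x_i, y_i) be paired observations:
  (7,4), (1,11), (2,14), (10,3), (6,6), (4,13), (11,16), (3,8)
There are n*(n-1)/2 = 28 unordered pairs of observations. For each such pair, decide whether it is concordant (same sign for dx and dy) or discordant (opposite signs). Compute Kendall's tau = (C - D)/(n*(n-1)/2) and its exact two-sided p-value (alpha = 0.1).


Step 1: Enumerate the 28 unordered pairs (i,j) with i<j and classify each by sign(x_j-x_i) * sign(y_j-y_i).
  (1,2):dx=-6,dy=+7->D; (1,3):dx=-5,dy=+10->D; (1,4):dx=+3,dy=-1->D; (1,5):dx=-1,dy=+2->D
  (1,6):dx=-3,dy=+9->D; (1,7):dx=+4,dy=+12->C; (1,8):dx=-4,dy=+4->D; (2,3):dx=+1,dy=+3->C
  (2,4):dx=+9,dy=-8->D; (2,5):dx=+5,dy=-5->D; (2,6):dx=+3,dy=+2->C; (2,7):dx=+10,dy=+5->C
  (2,8):dx=+2,dy=-3->D; (3,4):dx=+8,dy=-11->D; (3,5):dx=+4,dy=-8->D; (3,6):dx=+2,dy=-1->D
  (3,7):dx=+9,dy=+2->C; (3,8):dx=+1,dy=-6->D; (4,5):dx=-4,dy=+3->D; (4,6):dx=-6,dy=+10->D
  (4,7):dx=+1,dy=+13->C; (4,8):dx=-7,dy=+5->D; (5,6):dx=-2,dy=+7->D; (5,7):dx=+5,dy=+10->C
  (5,8):dx=-3,dy=+2->D; (6,7):dx=+7,dy=+3->C; (6,8):dx=-1,dy=-5->C; (7,8):dx=-8,dy=-8->C
Step 2: C = 10, D = 18, total pairs = 28.
Step 3: tau = (C - D)/(n(n-1)/2) = (10 - 18)/28 = -0.285714.
Step 4: Exact two-sided p-value (enumerate n! = 40320 permutations of y under H0): p = 0.398760.
Step 5: alpha = 0.1. fail to reject H0.

tau_b = -0.2857 (C=10, D=18), p = 0.398760, fail to reject H0.


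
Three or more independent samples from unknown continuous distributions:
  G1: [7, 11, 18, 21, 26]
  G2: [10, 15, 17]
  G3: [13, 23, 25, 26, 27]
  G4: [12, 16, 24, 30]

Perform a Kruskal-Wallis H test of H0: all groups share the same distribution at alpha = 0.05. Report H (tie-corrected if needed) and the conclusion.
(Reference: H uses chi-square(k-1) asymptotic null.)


Step 1: Combine all N = 17 observations and assign midranks.
sorted (value, group, rank): (7,G1,1), (10,G2,2), (11,G1,3), (12,G4,4), (13,G3,5), (15,G2,6), (16,G4,7), (17,G2,8), (18,G1,9), (21,G1,10), (23,G3,11), (24,G4,12), (25,G3,13), (26,G1,14.5), (26,G3,14.5), (27,G3,16), (30,G4,17)
Step 2: Sum ranks within each group.
R_1 = 37.5 (n_1 = 5)
R_2 = 16 (n_2 = 3)
R_3 = 59.5 (n_3 = 5)
R_4 = 40 (n_4 = 4)
Step 3: H = 12/(N(N+1)) * sum(R_i^2/n_i) - 3(N+1)
     = 12/(17*18) * (37.5^2/5 + 16^2/3 + 59.5^2/5 + 40^2/4) - 3*18
     = 0.039216 * 1474.63 - 54
     = 3.828758.
Step 4: Ties present; correction factor C = 1 - 6/(17^3 - 17) = 0.998775. Corrected H = 3.828758 / 0.998775 = 3.833456.
Step 5: Under H0, H ~ chi^2(3); p-value = 0.280019.
Step 6: alpha = 0.05. fail to reject H0.

H = 3.8335, df = 3, p = 0.280019, fail to reject H0.


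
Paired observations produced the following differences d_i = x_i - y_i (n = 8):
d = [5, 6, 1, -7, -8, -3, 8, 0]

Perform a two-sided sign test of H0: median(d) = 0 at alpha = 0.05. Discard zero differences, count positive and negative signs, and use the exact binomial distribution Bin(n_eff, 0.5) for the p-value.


Step 1: Discard zero differences. Original n = 8; n_eff = number of nonzero differences = 7.
Nonzero differences (with sign): +5, +6, +1, -7, -8, -3, +8
Step 2: Count signs: positive = 4, negative = 3.
Step 3: Under H0: P(positive) = 0.5, so the number of positives S ~ Bin(7, 0.5).
Step 4: Two-sided exact p-value = sum of Bin(7,0.5) probabilities at or below the observed probability = 1.000000.
Step 5: alpha = 0.05. fail to reject H0.

n_eff = 7, pos = 4, neg = 3, p = 1.000000, fail to reject H0.


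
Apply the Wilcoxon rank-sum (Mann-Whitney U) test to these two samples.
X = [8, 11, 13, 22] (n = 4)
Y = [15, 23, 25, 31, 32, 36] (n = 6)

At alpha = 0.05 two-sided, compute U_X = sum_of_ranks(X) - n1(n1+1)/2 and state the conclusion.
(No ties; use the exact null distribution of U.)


Step 1: Combine and sort all 10 observations; assign midranks.
sorted (value, group): (8,X), (11,X), (13,X), (15,Y), (22,X), (23,Y), (25,Y), (31,Y), (32,Y), (36,Y)
ranks: 8->1, 11->2, 13->3, 15->4, 22->5, 23->6, 25->7, 31->8, 32->9, 36->10
Step 2: Rank sum for X: R1 = 1 + 2 + 3 + 5 = 11.
Step 3: U_X = R1 - n1(n1+1)/2 = 11 - 4*5/2 = 11 - 10 = 1.
       U_Y = n1*n2 - U_X = 24 - 1 = 23.
Step 4: No ties, so the exact null distribution of U (based on enumerating the C(10,4) = 210 equally likely rank assignments) gives the two-sided p-value.
Step 5: p-value = 0.019048; compare to alpha = 0.05. reject H0.

U_X = 1, p = 0.019048, reject H0 at alpha = 0.05.


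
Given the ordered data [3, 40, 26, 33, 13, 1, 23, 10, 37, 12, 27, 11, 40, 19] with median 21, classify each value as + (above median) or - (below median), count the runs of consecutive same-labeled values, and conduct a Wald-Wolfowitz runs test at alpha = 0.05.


Step 1: Compute median = 21; label A = above, B = below.
Labels in order: BAAABBABABABAB  (n_A = 7, n_B = 7)
Step 2: Count runs R = 11.
Step 3: Under H0 (random ordering), E[R] = 2*n_A*n_B/(n_A+n_B) + 1 = 2*7*7/14 + 1 = 8.0000.
        Var[R] = 2*n_A*n_B*(2*n_A*n_B - n_A - n_B) / ((n_A+n_B)^2 * (n_A+n_B-1)) = 8232/2548 = 3.2308.
        SD[R] = 1.7974.
Step 4: Continuity-corrected z = (R - 0.5 - E[R]) / SD[R] = (11 - 0.5 - 8.0000) / 1.7974 = 1.3909.
Step 5: Two-sided p-value via normal approximation = 2*(1 - Phi(|z|)) = 0.164264.
Step 6: alpha = 0.05. fail to reject H0.

R = 11, z = 1.3909, p = 0.164264, fail to reject H0.
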